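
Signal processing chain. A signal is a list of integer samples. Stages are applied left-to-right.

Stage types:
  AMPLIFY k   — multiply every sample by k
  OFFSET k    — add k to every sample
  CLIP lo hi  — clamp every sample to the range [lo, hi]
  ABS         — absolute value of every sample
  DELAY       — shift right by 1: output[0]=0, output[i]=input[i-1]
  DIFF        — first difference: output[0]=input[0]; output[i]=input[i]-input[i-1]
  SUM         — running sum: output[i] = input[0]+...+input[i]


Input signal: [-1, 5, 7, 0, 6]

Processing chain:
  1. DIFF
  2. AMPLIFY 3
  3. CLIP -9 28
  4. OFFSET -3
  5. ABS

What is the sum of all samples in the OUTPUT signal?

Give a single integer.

Answer: 51

Derivation:
Input: [-1, 5, 7, 0, 6]
Stage 1 (DIFF): s[0]=-1, 5--1=6, 7-5=2, 0-7=-7, 6-0=6 -> [-1, 6, 2, -7, 6]
Stage 2 (AMPLIFY 3): -1*3=-3, 6*3=18, 2*3=6, -7*3=-21, 6*3=18 -> [-3, 18, 6, -21, 18]
Stage 3 (CLIP -9 28): clip(-3,-9,28)=-3, clip(18,-9,28)=18, clip(6,-9,28)=6, clip(-21,-9,28)=-9, clip(18,-9,28)=18 -> [-3, 18, 6, -9, 18]
Stage 4 (OFFSET -3): -3+-3=-6, 18+-3=15, 6+-3=3, -9+-3=-12, 18+-3=15 -> [-6, 15, 3, -12, 15]
Stage 5 (ABS): |-6|=6, |15|=15, |3|=3, |-12|=12, |15|=15 -> [6, 15, 3, 12, 15]
Output sum: 51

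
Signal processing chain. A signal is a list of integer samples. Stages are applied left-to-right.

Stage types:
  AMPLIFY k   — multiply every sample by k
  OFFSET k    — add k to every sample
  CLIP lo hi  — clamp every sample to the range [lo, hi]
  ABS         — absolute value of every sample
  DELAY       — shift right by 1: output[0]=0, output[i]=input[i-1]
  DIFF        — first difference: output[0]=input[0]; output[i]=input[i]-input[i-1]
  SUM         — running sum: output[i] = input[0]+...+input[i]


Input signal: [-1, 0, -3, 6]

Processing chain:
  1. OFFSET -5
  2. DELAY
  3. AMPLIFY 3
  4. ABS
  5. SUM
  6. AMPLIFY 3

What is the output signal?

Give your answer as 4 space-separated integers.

Input: [-1, 0, -3, 6]
Stage 1 (OFFSET -5): -1+-5=-6, 0+-5=-5, -3+-5=-8, 6+-5=1 -> [-6, -5, -8, 1]
Stage 2 (DELAY): [0, -6, -5, -8] = [0, -6, -5, -8] -> [0, -6, -5, -8]
Stage 3 (AMPLIFY 3): 0*3=0, -6*3=-18, -5*3=-15, -8*3=-24 -> [0, -18, -15, -24]
Stage 4 (ABS): |0|=0, |-18|=18, |-15|=15, |-24|=24 -> [0, 18, 15, 24]
Stage 5 (SUM): sum[0..0]=0, sum[0..1]=18, sum[0..2]=33, sum[0..3]=57 -> [0, 18, 33, 57]
Stage 6 (AMPLIFY 3): 0*3=0, 18*3=54, 33*3=99, 57*3=171 -> [0, 54, 99, 171]

Answer: 0 54 99 171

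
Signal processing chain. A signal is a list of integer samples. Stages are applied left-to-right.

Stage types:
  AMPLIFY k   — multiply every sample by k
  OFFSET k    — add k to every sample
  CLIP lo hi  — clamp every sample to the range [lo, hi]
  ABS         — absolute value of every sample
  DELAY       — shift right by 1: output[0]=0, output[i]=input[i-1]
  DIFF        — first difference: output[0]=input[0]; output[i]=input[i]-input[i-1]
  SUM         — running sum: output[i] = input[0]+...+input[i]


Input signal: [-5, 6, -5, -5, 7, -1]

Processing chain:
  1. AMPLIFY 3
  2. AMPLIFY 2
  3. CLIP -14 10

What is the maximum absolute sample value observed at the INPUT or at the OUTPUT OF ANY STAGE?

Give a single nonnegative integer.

Answer: 42

Derivation:
Input: [-5, 6, -5, -5, 7, -1] (max |s|=7)
Stage 1 (AMPLIFY 3): -5*3=-15, 6*3=18, -5*3=-15, -5*3=-15, 7*3=21, -1*3=-3 -> [-15, 18, -15, -15, 21, -3] (max |s|=21)
Stage 2 (AMPLIFY 2): -15*2=-30, 18*2=36, -15*2=-30, -15*2=-30, 21*2=42, -3*2=-6 -> [-30, 36, -30, -30, 42, -6] (max |s|=42)
Stage 3 (CLIP -14 10): clip(-30,-14,10)=-14, clip(36,-14,10)=10, clip(-30,-14,10)=-14, clip(-30,-14,10)=-14, clip(42,-14,10)=10, clip(-6,-14,10)=-6 -> [-14, 10, -14, -14, 10, -6] (max |s|=14)
Overall max amplitude: 42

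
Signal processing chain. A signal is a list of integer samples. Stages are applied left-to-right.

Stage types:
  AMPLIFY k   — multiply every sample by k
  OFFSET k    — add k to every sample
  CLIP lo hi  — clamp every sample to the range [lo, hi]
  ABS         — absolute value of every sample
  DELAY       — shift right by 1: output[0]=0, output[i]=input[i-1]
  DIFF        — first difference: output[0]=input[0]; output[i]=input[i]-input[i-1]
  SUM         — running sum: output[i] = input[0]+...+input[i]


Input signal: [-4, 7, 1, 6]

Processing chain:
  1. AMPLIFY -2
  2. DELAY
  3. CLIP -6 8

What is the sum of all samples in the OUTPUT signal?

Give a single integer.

Answer: 0

Derivation:
Input: [-4, 7, 1, 6]
Stage 1 (AMPLIFY -2): -4*-2=8, 7*-2=-14, 1*-2=-2, 6*-2=-12 -> [8, -14, -2, -12]
Stage 2 (DELAY): [0, 8, -14, -2] = [0, 8, -14, -2] -> [0, 8, -14, -2]
Stage 3 (CLIP -6 8): clip(0,-6,8)=0, clip(8,-6,8)=8, clip(-14,-6,8)=-6, clip(-2,-6,8)=-2 -> [0, 8, -6, -2]
Output sum: 0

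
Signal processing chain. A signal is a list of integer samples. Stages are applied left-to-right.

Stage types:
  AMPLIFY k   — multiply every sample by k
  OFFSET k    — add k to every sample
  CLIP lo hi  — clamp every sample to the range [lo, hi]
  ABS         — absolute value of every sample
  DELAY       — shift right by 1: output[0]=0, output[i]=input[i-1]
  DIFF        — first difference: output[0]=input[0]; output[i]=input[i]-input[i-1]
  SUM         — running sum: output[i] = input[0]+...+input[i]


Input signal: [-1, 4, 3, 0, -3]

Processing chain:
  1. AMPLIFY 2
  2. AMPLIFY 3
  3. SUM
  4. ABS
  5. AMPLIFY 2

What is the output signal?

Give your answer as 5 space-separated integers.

Input: [-1, 4, 3, 0, -3]
Stage 1 (AMPLIFY 2): -1*2=-2, 4*2=8, 3*2=6, 0*2=0, -3*2=-6 -> [-2, 8, 6, 0, -6]
Stage 2 (AMPLIFY 3): -2*3=-6, 8*3=24, 6*3=18, 0*3=0, -6*3=-18 -> [-6, 24, 18, 0, -18]
Stage 3 (SUM): sum[0..0]=-6, sum[0..1]=18, sum[0..2]=36, sum[0..3]=36, sum[0..4]=18 -> [-6, 18, 36, 36, 18]
Stage 4 (ABS): |-6|=6, |18|=18, |36|=36, |36|=36, |18|=18 -> [6, 18, 36, 36, 18]
Stage 5 (AMPLIFY 2): 6*2=12, 18*2=36, 36*2=72, 36*2=72, 18*2=36 -> [12, 36, 72, 72, 36]

Answer: 12 36 72 72 36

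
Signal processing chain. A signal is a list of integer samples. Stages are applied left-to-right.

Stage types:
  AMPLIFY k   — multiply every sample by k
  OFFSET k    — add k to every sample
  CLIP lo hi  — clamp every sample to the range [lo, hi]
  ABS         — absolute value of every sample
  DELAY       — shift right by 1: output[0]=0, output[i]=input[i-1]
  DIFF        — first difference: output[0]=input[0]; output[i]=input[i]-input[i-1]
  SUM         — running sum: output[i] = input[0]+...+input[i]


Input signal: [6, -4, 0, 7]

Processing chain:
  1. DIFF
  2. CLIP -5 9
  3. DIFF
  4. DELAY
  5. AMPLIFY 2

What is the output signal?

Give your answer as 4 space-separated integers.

Input: [6, -4, 0, 7]
Stage 1 (DIFF): s[0]=6, -4-6=-10, 0--4=4, 7-0=7 -> [6, -10, 4, 7]
Stage 2 (CLIP -5 9): clip(6,-5,9)=6, clip(-10,-5,9)=-5, clip(4,-5,9)=4, clip(7,-5,9)=7 -> [6, -5, 4, 7]
Stage 3 (DIFF): s[0]=6, -5-6=-11, 4--5=9, 7-4=3 -> [6, -11, 9, 3]
Stage 4 (DELAY): [0, 6, -11, 9] = [0, 6, -11, 9] -> [0, 6, -11, 9]
Stage 5 (AMPLIFY 2): 0*2=0, 6*2=12, -11*2=-22, 9*2=18 -> [0, 12, -22, 18]

Answer: 0 12 -22 18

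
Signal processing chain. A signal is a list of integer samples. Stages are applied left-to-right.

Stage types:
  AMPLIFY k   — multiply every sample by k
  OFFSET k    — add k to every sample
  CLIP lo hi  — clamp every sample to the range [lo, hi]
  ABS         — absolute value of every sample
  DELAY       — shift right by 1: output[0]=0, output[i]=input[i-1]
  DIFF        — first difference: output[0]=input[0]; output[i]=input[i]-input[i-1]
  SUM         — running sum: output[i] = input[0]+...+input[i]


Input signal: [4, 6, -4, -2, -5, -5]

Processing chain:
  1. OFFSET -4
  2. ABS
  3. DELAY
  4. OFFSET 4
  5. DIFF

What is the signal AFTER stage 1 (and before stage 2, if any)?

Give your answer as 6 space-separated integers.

Input: [4, 6, -4, -2, -5, -5]
Stage 1 (OFFSET -4): 4+-4=0, 6+-4=2, -4+-4=-8, -2+-4=-6, -5+-4=-9, -5+-4=-9 -> [0, 2, -8, -6, -9, -9]

Answer: 0 2 -8 -6 -9 -9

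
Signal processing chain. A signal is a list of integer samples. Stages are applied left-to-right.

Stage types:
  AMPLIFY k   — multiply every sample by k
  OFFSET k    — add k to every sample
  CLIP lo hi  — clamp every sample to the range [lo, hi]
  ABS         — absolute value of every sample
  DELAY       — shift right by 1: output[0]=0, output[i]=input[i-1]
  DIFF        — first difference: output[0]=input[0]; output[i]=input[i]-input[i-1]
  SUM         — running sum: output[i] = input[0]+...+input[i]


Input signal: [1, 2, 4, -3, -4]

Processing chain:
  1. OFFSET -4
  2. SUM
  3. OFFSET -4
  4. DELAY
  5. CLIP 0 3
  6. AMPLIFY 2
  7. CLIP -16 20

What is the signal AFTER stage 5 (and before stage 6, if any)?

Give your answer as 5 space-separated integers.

Answer: 0 0 0 0 0

Derivation:
Input: [1, 2, 4, -3, -4]
Stage 1 (OFFSET -4): 1+-4=-3, 2+-4=-2, 4+-4=0, -3+-4=-7, -4+-4=-8 -> [-3, -2, 0, -7, -8]
Stage 2 (SUM): sum[0..0]=-3, sum[0..1]=-5, sum[0..2]=-5, sum[0..3]=-12, sum[0..4]=-20 -> [-3, -5, -5, -12, -20]
Stage 3 (OFFSET -4): -3+-4=-7, -5+-4=-9, -5+-4=-9, -12+-4=-16, -20+-4=-24 -> [-7, -9, -9, -16, -24]
Stage 4 (DELAY): [0, -7, -9, -9, -16] = [0, -7, -9, -9, -16] -> [0, -7, -9, -9, -16]
Stage 5 (CLIP 0 3): clip(0,0,3)=0, clip(-7,0,3)=0, clip(-9,0,3)=0, clip(-9,0,3)=0, clip(-16,0,3)=0 -> [0, 0, 0, 0, 0]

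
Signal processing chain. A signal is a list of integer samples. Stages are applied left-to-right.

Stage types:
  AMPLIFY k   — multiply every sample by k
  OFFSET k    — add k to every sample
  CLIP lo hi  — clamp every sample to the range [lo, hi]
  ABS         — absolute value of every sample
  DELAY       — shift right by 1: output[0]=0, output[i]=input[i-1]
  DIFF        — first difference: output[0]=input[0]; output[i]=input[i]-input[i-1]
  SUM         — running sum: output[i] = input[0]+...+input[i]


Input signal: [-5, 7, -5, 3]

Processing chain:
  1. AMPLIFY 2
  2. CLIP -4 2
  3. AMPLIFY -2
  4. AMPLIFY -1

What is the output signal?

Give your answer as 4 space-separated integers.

Answer: -8 4 -8 4

Derivation:
Input: [-5, 7, -5, 3]
Stage 1 (AMPLIFY 2): -5*2=-10, 7*2=14, -5*2=-10, 3*2=6 -> [-10, 14, -10, 6]
Stage 2 (CLIP -4 2): clip(-10,-4,2)=-4, clip(14,-4,2)=2, clip(-10,-4,2)=-4, clip(6,-4,2)=2 -> [-4, 2, -4, 2]
Stage 3 (AMPLIFY -2): -4*-2=8, 2*-2=-4, -4*-2=8, 2*-2=-4 -> [8, -4, 8, -4]
Stage 4 (AMPLIFY -1): 8*-1=-8, -4*-1=4, 8*-1=-8, -4*-1=4 -> [-8, 4, -8, 4]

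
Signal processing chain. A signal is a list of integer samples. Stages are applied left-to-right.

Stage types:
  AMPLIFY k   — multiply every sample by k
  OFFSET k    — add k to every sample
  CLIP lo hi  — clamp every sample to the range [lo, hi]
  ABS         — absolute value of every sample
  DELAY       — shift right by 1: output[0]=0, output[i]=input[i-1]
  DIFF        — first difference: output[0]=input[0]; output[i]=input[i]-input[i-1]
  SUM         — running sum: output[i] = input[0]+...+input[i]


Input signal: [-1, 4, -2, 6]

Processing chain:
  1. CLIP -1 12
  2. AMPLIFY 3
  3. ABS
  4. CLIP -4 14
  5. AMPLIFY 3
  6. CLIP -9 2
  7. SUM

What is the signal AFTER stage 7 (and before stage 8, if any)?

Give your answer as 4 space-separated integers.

Input: [-1, 4, -2, 6]
Stage 1 (CLIP -1 12): clip(-1,-1,12)=-1, clip(4,-1,12)=4, clip(-2,-1,12)=-1, clip(6,-1,12)=6 -> [-1, 4, -1, 6]
Stage 2 (AMPLIFY 3): -1*3=-3, 4*3=12, -1*3=-3, 6*3=18 -> [-3, 12, -3, 18]
Stage 3 (ABS): |-3|=3, |12|=12, |-3|=3, |18|=18 -> [3, 12, 3, 18]
Stage 4 (CLIP -4 14): clip(3,-4,14)=3, clip(12,-4,14)=12, clip(3,-4,14)=3, clip(18,-4,14)=14 -> [3, 12, 3, 14]
Stage 5 (AMPLIFY 3): 3*3=9, 12*3=36, 3*3=9, 14*3=42 -> [9, 36, 9, 42]
Stage 6 (CLIP -9 2): clip(9,-9,2)=2, clip(36,-9,2)=2, clip(9,-9,2)=2, clip(42,-9,2)=2 -> [2, 2, 2, 2]
Stage 7 (SUM): sum[0..0]=2, sum[0..1]=4, sum[0..2]=6, sum[0..3]=8 -> [2, 4, 6, 8]

Answer: 2 4 6 8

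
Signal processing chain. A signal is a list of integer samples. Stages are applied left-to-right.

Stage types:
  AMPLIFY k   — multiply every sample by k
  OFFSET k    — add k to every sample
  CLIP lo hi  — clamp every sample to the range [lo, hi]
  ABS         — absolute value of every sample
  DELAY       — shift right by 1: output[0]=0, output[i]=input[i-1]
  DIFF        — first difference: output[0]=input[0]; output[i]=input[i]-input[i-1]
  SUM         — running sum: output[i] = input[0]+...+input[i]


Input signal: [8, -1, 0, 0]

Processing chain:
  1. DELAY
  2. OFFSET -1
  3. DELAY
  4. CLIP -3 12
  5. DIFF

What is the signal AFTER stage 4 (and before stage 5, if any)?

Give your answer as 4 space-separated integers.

Input: [8, -1, 0, 0]
Stage 1 (DELAY): [0, 8, -1, 0] = [0, 8, -1, 0] -> [0, 8, -1, 0]
Stage 2 (OFFSET -1): 0+-1=-1, 8+-1=7, -1+-1=-2, 0+-1=-1 -> [-1, 7, -2, -1]
Stage 3 (DELAY): [0, -1, 7, -2] = [0, -1, 7, -2] -> [0, -1, 7, -2]
Stage 4 (CLIP -3 12): clip(0,-3,12)=0, clip(-1,-3,12)=-1, clip(7,-3,12)=7, clip(-2,-3,12)=-2 -> [0, -1, 7, -2]

Answer: 0 -1 7 -2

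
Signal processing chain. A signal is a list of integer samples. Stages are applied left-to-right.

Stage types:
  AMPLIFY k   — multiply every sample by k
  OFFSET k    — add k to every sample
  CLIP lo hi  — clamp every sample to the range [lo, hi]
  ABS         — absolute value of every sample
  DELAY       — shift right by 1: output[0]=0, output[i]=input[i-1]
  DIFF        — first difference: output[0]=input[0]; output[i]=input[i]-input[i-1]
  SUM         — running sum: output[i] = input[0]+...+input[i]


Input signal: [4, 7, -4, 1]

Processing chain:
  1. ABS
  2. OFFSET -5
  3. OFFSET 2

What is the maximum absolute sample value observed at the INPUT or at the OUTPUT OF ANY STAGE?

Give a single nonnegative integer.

Answer: 7

Derivation:
Input: [4, 7, -4, 1] (max |s|=7)
Stage 1 (ABS): |4|=4, |7|=7, |-4|=4, |1|=1 -> [4, 7, 4, 1] (max |s|=7)
Stage 2 (OFFSET -5): 4+-5=-1, 7+-5=2, 4+-5=-1, 1+-5=-4 -> [-1, 2, -1, -4] (max |s|=4)
Stage 3 (OFFSET 2): -1+2=1, 2+2=4, -1+2=1, -4+2=-2 -> [1, 4, 1, -2] (max |s|=4)
Overall max amplitude: 7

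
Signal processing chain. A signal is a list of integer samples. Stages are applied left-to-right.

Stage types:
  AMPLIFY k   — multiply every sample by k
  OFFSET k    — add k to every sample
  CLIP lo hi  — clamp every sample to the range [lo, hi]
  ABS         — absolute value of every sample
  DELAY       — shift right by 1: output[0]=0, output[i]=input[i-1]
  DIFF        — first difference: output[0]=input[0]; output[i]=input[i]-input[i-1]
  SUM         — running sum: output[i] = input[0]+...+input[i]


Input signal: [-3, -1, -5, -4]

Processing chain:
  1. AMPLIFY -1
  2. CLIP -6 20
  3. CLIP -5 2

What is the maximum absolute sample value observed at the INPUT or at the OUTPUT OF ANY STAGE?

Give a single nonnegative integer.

Input: [-3, -1, -5, -4] (max |s|=5)
Stage 1 (AMPLIFY -1): -3*-1=3, -1*-1=1, -5*-1=5, -4*-1=4 -> [3, 1, 5, 4] (max |s|=5)
Stage 2 (CLIP -6 20): clip(3,-6,20)=3, clip(1,-6,20)=1, clip(5,-6,20)=5, clip(4,-6,20)=4 -> [3, 1, 5, 4] (max |s|=5)
Stage 3 (CLIP -5 2): clip(3,-5,2)=2, clip(1,-5,2)=1, clip(5,-5,2)=2, clip(4,-5,2)=2 -> [2, 1, 2, 2] (max |s|=2)
Overall max amplitude: 5

Answer: 5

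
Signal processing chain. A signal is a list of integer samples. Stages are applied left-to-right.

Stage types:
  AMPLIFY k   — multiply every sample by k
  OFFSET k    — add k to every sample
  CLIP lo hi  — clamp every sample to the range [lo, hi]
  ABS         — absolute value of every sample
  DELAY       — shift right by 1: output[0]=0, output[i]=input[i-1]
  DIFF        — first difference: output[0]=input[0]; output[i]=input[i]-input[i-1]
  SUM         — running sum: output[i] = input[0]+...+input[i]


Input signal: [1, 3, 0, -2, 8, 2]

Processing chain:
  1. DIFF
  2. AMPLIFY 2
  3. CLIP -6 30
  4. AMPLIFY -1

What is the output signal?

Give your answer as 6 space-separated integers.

Input: [1, 3, 0, -2, 8, 2]
Stage 1 (DIFF): s[0]=1, 3-1=2, 0-3=-3, -2-0=-2, 8--2=10, 2-8=-6 -> [1, 2, -3, -2, 10, -6]
Stage 2 (AMPLIFY 2): 1*2=2, 2*2=4, -3*2=-6, -2*2=-4, 10*2=20, -6*2=-12 -> [2, 4, -6, -4, 20, -12]
Stage 3 (CLIP -6 30): clip(2,-6,30)=2, clip(4,-6,30)=4, clip(-6,-6,30)=-6, clip(-4,-6,30)=-4, clip(20,-6,30)=20, clip(-12,-6,30)=-6 -> [2, 4, -6, -4, 20, -6]
Stage 4 (AMPLIFY -1): 2*-1=-2, 4*-1=-4, -6*-1=6, -4*-1=4, 20*-1=-20, -6*-1=6 -> [-2, -4, 6, 4, -20, 6]

Answer: -2 -4 6 4 -20 6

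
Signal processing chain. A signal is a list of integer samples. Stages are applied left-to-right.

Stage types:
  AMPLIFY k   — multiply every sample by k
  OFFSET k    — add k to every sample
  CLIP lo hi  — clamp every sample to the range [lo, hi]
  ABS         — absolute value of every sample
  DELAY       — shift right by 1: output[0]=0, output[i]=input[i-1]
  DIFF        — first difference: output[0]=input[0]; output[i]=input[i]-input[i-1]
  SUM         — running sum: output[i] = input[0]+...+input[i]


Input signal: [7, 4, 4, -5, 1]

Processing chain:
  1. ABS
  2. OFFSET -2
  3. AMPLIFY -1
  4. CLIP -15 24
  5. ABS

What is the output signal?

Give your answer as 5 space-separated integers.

Input: [7, 4, 4, -5, 1]
Stage 1 (ABS): |7|=7, |4|=4, |4|=4, |-5|=5, |1|=1 -> [7, 4, 4, 5, 1]
Stage 2 (OFFSET -2): 7+-2=5, 4+-2=2, 4+-2=2, 5+-2=3, 1+-2=-1 -> [5, 2, 2, 3, -1]
Stage 3 (AMPLIFY -1): 5*-1=-5, 2*-1=-2, 2*-1=-2, 3*-1=-3, -1*-1=1 -> [-5, -2, -2, -3, 1]
Stage 4 (CLIP -15 24): clip(-5,-15,24)=-5, clip(-2,-15,24)=-2, clip(-2,-15,24)=-2, clip(-3,-15,24)=-3, clip(1,-15,24)=1 -> [-5, -2, -2, -3, 1]
Stage 5 (ABS): |-5|=5, |-2|=2, |-2|=2, |-3|=3, |1|=1 -> [5, 2, 2, 3, 1]

Answer: 5 2 2 3 1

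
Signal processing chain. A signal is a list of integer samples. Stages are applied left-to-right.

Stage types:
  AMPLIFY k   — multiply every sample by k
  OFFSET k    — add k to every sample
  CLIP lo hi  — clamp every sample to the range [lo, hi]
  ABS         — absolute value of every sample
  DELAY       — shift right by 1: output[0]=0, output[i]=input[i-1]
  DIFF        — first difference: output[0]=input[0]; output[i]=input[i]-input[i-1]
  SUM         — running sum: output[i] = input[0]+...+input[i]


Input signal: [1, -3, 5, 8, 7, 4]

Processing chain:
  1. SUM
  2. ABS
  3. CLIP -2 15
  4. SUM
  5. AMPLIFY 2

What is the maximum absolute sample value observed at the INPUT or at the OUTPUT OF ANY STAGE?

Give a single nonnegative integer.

Answer: 94

Derivation:
Input: [1, -3, 5, 8, 7, 4] (max |s|=8)
Stage 1 (SUM): sum[0..0]=1, sum[0..1]=-2, sum[0..2]=3, sum[0..3]=11, sum[0..4]=18, sum[0..5]=22 -> [1, -2, 3, 11, 18, 22] (max |s|=22)
Stage 2 (ABS): |1|=1, |-2|=2, |3|=3, |11|=11, |18|=18, |22|=22 -> [1, 2, 3, 11, 18, 22] (max |s|=22)
Stage 3 (CLIP -2 15): clip(1,-2,15)=1, clip(2,-2,15)=2, clip(3,-2,15)=3, clip(11,-2,15)=11, clip(18,-2,15)=15, clip(22,-2,15)=15 -> [1, 2, 3, 11, 15, 15] (max |s|=15)
Stage 4 (SUM): sum[0..0]=1, sum[0..1]=3, sum[0..2]=6, sum[0..3]=17, sum[0..4]=32, sum[0..5]=47 -> [1, 3, 6, 17, 32, 47] (max |s|=47)
Stage 5 (AMPLIFY 2): 1*2=2, 3*2=6, 6*2=12, 17*2=34, 32*2=64, 47*2=94 -> [2, 6, 12, 34, 64, 94] (max |s|=94)
Overall max amplitude: 94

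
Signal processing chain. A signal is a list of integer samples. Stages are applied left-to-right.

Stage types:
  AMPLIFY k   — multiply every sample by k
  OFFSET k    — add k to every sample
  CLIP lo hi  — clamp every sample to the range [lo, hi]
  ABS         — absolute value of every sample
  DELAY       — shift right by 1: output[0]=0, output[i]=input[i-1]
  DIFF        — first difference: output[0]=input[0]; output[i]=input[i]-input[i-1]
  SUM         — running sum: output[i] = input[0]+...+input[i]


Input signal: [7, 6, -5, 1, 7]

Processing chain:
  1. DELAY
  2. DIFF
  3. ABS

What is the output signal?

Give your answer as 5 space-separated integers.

Answer: 0 7 1 11 6

Derivation:
Input: [7, 6, -5, 1, 7]
Stage 1 (DELAY): [0, 7, 6, -5, 1] = [0, 7, 6, -5, 1] -> [0, 7, 6, -5, 1]
Stage 2 (DIFF): s[0]=0, 7-0=7, 6-7=-1, -5-6=-11, 1--5=6 -> [0, 7, -1, -11, 6]
Stage 3 (ABS): |0|=0, |7|=7, |-1|=1, |-11|=11, |6|=6 -> [0, 7, 1, 11, 6]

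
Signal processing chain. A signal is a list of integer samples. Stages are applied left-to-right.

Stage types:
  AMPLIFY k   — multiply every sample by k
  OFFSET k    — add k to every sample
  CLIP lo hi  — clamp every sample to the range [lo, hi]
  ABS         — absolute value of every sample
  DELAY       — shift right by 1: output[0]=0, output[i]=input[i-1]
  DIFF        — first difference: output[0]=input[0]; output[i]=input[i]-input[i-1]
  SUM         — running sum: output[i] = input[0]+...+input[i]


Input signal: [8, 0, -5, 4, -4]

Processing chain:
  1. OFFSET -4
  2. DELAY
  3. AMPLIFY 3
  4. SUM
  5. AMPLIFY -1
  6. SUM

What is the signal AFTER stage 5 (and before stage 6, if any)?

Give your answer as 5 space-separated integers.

Answer: 0 -12 0 27 27

Derivation:
Input: [8, 0, -5, 4, -4]
Stage 1 (OFFSET -4): 8+-4=4, 0+-4=-4, -5+-4=-9, 4+-4=0, -4+-4=-8 -> [4, -4, -9, 0, -8]
Stage 2 (DELAY): [0, 4, -4, -9, 0] = [0, 4, -4, -9, 0] -> [0, 4, -4, -9, 0]
Stage 3 (AMPLIFY 3): 0*3=0, 4*3=12, -4*3=-12, -9*3=-27, 0*3=0 -> [0, 12, -12, -27, 0]
Stage 4 (SUM): sum[0..0]=0, sum[0..1]=12, sum[0..2]=0, sum[0..3]=-27, sum[0..4]=-27 -> [0, 12, 0, -27, -27]
Stage 5 (AMPLIFY -1): 0*-1=0, 12*-1=-12, 0*-1=0, -27*-1=27, -27*-1=27 -> [0, -12, 0, 27, 27]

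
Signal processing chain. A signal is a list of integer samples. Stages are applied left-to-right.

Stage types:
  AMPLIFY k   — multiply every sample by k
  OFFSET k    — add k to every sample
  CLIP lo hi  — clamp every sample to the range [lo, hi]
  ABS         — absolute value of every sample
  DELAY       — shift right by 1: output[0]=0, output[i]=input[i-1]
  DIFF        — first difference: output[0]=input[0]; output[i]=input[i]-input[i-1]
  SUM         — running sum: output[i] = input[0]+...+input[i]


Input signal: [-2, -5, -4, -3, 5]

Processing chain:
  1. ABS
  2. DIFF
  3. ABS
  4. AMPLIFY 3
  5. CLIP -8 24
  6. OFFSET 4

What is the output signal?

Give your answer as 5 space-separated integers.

Answer: 10 13 7 7 10

Derivation:
Input: [-2, -5, -4, -3, 5]
Stage 1 (ABS): |-2|=2, |-5|=5, |-4|=4, |-3|=3, |5|=5 -> [2, 5, 4, 3, 5]
Stage 2 (DIFF): s[0]=2, 5-2=3, 4-5=-1, 3-4=-1, 5-3=2 -> [2, 3, -1, -1, 2]
Stage 3 (ABS): |2|=2, |3|=3, |-1|=1, |-1|=1, |2|=2 -> [2, 3, 1, 1, 2]
Stage 4 (AMPLIFY 3): 2*3=6, 3*3=9, 1*3=3, 1*3=3, 2*3=6 -> [6, 9, 3, 3, 6]
Stage 5 (CLIP -8 24): clip(6,-8,24)=6, clip(9,-8,24)=9, clip(3,-8,24)=3, clip(3,-8,24)=3, clip(6,-8,24)=6 -> [6, 9, 3, 3, 6]
Stage 6 (OFFSET 4): 6+4=10, 9+4=13, 3+4=7, 3+4=7, 6+4=10 -> [10, 13, 7, 7, 10]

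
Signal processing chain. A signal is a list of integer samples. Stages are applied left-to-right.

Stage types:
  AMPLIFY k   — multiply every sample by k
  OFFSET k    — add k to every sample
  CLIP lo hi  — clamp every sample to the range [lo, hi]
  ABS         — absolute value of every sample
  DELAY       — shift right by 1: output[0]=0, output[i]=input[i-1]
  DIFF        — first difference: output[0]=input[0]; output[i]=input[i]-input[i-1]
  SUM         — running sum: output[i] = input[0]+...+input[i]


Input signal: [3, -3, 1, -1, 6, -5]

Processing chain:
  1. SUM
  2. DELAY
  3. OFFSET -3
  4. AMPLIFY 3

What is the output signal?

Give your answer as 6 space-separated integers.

Input: [3, -3, 1, -1, 6, -5]
Stage 1 (SUM): sum[0..0]=3, sum[0..1]=0, sum[0..2]=1, sum[0..3]=0, sum[0..4]=6, sum[0..5]=1 -> [3, 0, 1, 0, 6, 1]
Stage 2 (DELAY): [0, 3, 0, 1, 0, 6] = [0, 3, 0, 1, 0, 6] -> [0, 3, 0, 1, 0, 6]
Stage 3 (OFFSET -3): 0+-3=-3, 3+-3=0, 0+-3=-3, 1+-3=-2, 0+-3=-3, 6+-3=3 -> [-3, 0, -3, -2, -3, 3]
Stage 4 (AMPLIFY 3): -3*3=-9, 0*3=0, -3*3=-9, -2*3=-6, -3*3=-9, 3*3=9 -> [-9, 0, -9, -6, -9, 9]

Answer: -9 0 -9 -6 -9 9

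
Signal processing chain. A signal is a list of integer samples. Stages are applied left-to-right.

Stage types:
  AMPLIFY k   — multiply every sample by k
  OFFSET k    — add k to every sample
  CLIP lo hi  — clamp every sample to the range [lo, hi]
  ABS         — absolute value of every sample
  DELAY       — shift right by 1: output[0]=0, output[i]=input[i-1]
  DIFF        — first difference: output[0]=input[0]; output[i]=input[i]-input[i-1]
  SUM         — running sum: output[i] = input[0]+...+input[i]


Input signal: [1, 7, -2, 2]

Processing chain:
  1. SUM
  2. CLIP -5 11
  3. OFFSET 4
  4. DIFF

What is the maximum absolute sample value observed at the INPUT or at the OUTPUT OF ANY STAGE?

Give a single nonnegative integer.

Answer: 12

Derivation:
Input: [1, 7, -2, 2] (max |s|=7)
Stage 1 (SUM): sum[0..0]=1, sum[0..1]=8, sum[0..2]=6, sum[0..3]=8 -> [1, 8, 6, 8] (max |s|=8)
Stage 2 (CLIP -5 11): clip(1,-5,11)=1, clip(8,-5,11)=8, clip(6,-5,11)=6, clip(8,-5,11)=8 -> [1, 8, 6, 8] (max |s|=8)
Stage 3 (OFFSET 4): 1+4=5, 8+4=12, 6+4=10, 8+4=12 -> [5, 12, 10, 12] (max |s|=12)
Stage 4 (DIFF): s[0]=5, 12-5=7, 10-12=-2, 12-10=2 -> [5, 7, -2, 2] (max |s|=7)
Overall max amplitude: 12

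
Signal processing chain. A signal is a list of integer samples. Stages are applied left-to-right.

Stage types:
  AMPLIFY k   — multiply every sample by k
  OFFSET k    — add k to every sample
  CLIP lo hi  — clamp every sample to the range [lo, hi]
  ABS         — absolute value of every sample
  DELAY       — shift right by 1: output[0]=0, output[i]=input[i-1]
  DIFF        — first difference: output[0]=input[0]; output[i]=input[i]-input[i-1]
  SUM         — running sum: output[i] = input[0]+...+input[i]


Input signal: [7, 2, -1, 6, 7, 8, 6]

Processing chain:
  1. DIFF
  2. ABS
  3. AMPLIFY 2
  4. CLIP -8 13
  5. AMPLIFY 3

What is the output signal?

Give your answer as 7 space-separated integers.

Answer: 39 30 18 39 6 6 12

Derivation:
Input: [7, 2, -1, 6, 7, 8, 6]
Stage 1 (DIFF): s[0]=7, 2-7=-5, -1-2=-3, 6--1=7, 7-6=1, 8-7=1, 6-8=-2 -> [7, -5, -3, 7, 1, 1, -2]
Stage 2 (ABS): |7|=7, |-5|=5, |-3|=3, |7|=7, |1|=1, |1|=1, |-2|=2 -> [7, 5, 3, 7, 1, 1, 2]
Stage 3 (AMPLIFY 2): 7*2=14, 5*2=10, 3*2=6, 7*2=14, 1*2=2, 1*2=2, 2*2=4 -> [14, 10, 6, 14, 2, 2, 4]
Stage 4 (CLIP -8 13): clip(14,-8,13)=13, clip(10,-8,13)=10, clip(6,-8,13)=6, clip(14,-8,13)=13, clip(2,-8,13)=2, clip(2,-8,13)=2, clip(4,-8,13)=4 -> [13, 10, 6, 13, 2, 2, 4]
Stage 5 (AMPLIFY 3): 13*3=39, 10*3=30, 6*3=18, 13*3=39, 2*3=6, 2*3=6, 4*3=12 -> [39, 30, 18, 39, 6, 6, 12]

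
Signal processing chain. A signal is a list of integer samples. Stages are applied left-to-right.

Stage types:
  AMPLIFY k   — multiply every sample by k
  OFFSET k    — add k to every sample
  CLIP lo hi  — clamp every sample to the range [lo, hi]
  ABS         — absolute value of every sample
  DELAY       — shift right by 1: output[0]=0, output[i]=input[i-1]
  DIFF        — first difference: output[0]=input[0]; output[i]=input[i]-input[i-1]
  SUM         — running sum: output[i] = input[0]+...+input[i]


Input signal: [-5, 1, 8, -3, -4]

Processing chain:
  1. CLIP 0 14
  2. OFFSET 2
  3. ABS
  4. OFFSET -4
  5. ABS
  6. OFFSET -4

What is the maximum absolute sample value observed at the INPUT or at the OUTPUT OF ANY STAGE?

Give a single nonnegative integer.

Answer: 10

Derivation:
Input: [-5, 1, 8, -3, -4] (max |s|=8)
Stage 1 (CLIP 0 14): clip(-5,0,14)=0, clip(1,0,14)=1, clip(8,0,14)=8, clip(-3,0,14)=0, clip(-4,0,14)=0 -> [0, 1, 8, 0, 0] (max |s|=8)
Stage 2 (OFFSET 2): 0+2=2, 1+2=3, 8+2=10, 0+2=2, 0+2=2 -> [2, 3, 10, 2, 2] (max |s|=10)
Stage 3 (ABS): |2|=2, |3|=3, |10|=10, |2|=2, |2|=2 -> [2, 3, 10, 2, 2] (max |s|=10)
Stage 4 (OFFSET -4): 2+-4=-2, 3+-4=-1, 10+-4=6, 2+-4=-2, 2+-4=-2 -> [-2, -1, 6, -2, -2] (max |s|=6)
Stage 5 (ABS): |-2|=2, |-1|=1, |6|=6, |-2|=2, |-2|=2 -> [2, 1, 6, 2, 2] (max |s|=6)
Stage 6 (OFFSET -4): 2+-4=-2, 1+-4=-3, 6+-4=2, 2+-4=-2, 2+-4=-2 -> [-2, -3, 2, -2, -2] (max |s|=3)
Overall max amplitude: 10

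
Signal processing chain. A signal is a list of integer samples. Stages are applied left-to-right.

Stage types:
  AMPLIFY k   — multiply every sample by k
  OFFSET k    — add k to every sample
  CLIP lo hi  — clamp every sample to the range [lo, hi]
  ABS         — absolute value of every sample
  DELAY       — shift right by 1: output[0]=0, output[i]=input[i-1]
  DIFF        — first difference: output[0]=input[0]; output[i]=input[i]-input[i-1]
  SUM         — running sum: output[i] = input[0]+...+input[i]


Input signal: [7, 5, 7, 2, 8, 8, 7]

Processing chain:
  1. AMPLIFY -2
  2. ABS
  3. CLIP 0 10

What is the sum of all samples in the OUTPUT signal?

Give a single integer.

Input: [7, 5, 7, 2, 8, 8, 7]
Stage 1 (AMPLIFY -2): 7*-2=-14, 5*-2=-10, 7*-2=-14, 2*-2=-4, 8*-2=-16, 8*-2=-16, 7*-2=-14 -> [-14, -10, -14, -4, -16, -16, -14]
Stage 2 (ABS): |-14|=14, |-10|=10, |-14|=14, |-4|=4, |-16|=16, |-16|=16, |-14|=14 -> [14, 10, 14, 4, 16, 16, 14]
Stage 3 (CLIP 0 10): clip(14,0,10)=10, clip(10,0,10)=10, clip(14,0,10)=10, clip(4,0,10)=4, clip(16,0,10)=10, clip(16,0,10)=10, clip(14,0,10)=10 -> [10, 10, 10, 4, 10, 10, 10]
Output sum: 64

Answer: 64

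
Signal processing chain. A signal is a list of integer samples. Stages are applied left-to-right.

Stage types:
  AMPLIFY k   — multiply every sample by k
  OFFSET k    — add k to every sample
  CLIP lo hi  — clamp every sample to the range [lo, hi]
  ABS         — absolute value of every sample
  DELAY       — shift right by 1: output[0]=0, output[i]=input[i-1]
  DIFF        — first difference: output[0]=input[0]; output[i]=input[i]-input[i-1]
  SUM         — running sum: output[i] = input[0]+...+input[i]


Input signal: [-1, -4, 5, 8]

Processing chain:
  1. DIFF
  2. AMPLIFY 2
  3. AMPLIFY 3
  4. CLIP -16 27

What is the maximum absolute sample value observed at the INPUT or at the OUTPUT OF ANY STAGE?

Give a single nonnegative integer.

Input: [-1, -4, 5, 8] (max |s|=8)
Stage 1 (DIFF): s[0]=-1, -4--1=-3, 5--4=9, 8-5=3 -> [-1, -3, 9, 3] (max |s|=9)
Stage 2 (AMPLIFY 2): -1*2=-2, -3*2=-6, 9*2=18, 3*2=6 -> [-2, -6, 18, 6] (max |s|=18)
Stage 3 (AMPLIFY 3): -2*3=-6, -6*3=-18, 18*3=54, 6*3=18 -> [-6, -18, 54, 18] (max |s|=54)
Stage 4 (CLIP -16 27): clip(-6,-16,27)=-6, clip(-18,-16,27)=-16, clip(54,-16,27)=27, clip(18,-16,27)=18 -> [-6, -16, 27, 18] (max |s|=27)
Overall max amplitude: 54

Answer: 54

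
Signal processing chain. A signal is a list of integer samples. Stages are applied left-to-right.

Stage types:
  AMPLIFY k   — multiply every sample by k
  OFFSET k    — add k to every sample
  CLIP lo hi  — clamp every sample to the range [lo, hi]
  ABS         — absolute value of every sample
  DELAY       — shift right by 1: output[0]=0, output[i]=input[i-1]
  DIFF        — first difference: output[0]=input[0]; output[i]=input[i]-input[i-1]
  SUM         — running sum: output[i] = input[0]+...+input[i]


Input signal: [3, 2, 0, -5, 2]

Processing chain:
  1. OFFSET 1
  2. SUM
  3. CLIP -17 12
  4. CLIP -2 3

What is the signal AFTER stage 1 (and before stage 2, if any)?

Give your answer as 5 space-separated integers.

Answer: 4 3 1 -4 3

Derivation:
Input: [3, 2, 0, -5, 2]
Stage 1 (OFFSET 1): 3+1=4, 2+1=3, 0+1=1, -5+1=-4, 2+1=3 -> [4, 3, 1, -4, 3]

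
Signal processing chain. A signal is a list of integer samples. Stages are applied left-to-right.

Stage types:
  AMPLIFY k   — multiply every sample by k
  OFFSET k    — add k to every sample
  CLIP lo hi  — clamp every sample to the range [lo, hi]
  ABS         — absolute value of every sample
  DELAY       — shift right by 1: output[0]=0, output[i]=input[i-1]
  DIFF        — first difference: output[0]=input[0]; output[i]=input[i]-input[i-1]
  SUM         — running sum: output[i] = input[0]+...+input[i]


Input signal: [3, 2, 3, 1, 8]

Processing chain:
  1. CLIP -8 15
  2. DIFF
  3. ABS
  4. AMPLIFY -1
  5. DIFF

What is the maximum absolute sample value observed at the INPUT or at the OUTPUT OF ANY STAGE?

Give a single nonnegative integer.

Input: [3, 2, 3, 1, 8] (max |s|=8)
Stage 1 (CLIP -8 15): clip(3,-8,15)=3, clip(2,-8,15)=2, clip(3,-8,15)=3, clip(1,-8,15)=1, clip(8,-8,15)=8 -> [3, 2, 3, 1, 8] (max |s|=8)
Stage 2 (DIFF): s[0]=3, 2-3=-1, 3-2=1, 1-3=-2, 8-1=7 -> [3, -1, 1, -2, 7] (max |s|=7)
Stage 3 (ABS): |3|=3, |-1|=1, |1|=1, |-2|=2, |7|=7 -> [3, 1, 1, 2, 7] (max |s|=7)
Stage 4 (AMPLIFY -1): 3*-1=-3, 1*-1=-1, 1*-1=-1, 2*-1=-2, 7*-1=-7 -> [-3, -1, -1, -2, -7] (max |s|=7)
Stage 5 (DIFF): s[0]=-3, -1--3=2, -1--1=0, -2--1=-1, -7--2=-5 -> [-3, 2, 0, -1, -5] (max |s|=5)
Overall max amplitude: 8

Answer: 8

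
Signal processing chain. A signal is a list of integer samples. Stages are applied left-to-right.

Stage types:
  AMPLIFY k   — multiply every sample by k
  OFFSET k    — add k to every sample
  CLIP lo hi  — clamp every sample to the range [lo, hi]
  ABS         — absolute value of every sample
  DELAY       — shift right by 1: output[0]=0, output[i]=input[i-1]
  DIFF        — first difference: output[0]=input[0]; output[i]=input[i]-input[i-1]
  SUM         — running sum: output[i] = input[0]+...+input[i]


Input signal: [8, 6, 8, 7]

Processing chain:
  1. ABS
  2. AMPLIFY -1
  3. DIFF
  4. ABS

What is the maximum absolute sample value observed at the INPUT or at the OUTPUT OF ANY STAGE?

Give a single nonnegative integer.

Answer: 8

Derivation:
Input: [8, 6, 8, 7] (max |s|=8)
Stage 1 (ABS): |8|=8, |6|=6, |8|=8, |7|=7 -> [8, 6, 8, 7] (max |s|=8)
Stage 2 (AMPLIFY -1): 8*-1=-8, 6*-1=-6, 8*-1=-8, 7*-1=-7 -> [-8, -6, -8, -7] (max |s|=8)
Stage 3 (DIFF): s[0]=-8, -6--8=2, -8--6=-2, -7--8=1 -> [-8, 2, -2, 1] (max |s|=8)
Stage 4 (ABS): |-8|=8, |2|=2, |-2|=2, |1|=1 -> [8, 2, 2, 1] (max |s|=8)
Overall max amplitude: 8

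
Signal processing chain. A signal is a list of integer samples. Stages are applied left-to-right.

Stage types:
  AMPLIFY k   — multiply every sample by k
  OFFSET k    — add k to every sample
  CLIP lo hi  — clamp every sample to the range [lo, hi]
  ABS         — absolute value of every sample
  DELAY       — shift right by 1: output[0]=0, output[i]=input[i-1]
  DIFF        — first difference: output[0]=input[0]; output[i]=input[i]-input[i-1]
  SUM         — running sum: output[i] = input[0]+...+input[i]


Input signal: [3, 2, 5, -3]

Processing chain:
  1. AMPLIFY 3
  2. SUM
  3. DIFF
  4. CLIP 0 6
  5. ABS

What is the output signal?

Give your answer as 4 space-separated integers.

Input: [3, 2, 5, -3]
Stage 1 (AMPLIFY 3): 3*3=9, 2*3=6, 5*3=15, -3*3=-9 -> [9, 6, 15, -9]
Stage 2 (SUM): sum[0..0]=9, sum[0..1]=15, sum[0..2]=30, sum[0..3]=21 -> [9, 15, 30, 21]
Stage 3 (DIFF): s[0]=9, 15-9=6, 30-15=15, 21-30=-9 -> [9, 6, 15, -9]
Stage 4 (CLIP 0 6): clip(9,0,6)=6, clip(6,0,6)=6, clip(15,0,6)=6, clip(-9,0,6)=0 -> [6, 6, 6, 0]
Stage 5 (ABS): |6|=6, |6|=6, |6|=6, |0|=0 -> [6, 6, 6, 0]

Answer: 6 6 6 0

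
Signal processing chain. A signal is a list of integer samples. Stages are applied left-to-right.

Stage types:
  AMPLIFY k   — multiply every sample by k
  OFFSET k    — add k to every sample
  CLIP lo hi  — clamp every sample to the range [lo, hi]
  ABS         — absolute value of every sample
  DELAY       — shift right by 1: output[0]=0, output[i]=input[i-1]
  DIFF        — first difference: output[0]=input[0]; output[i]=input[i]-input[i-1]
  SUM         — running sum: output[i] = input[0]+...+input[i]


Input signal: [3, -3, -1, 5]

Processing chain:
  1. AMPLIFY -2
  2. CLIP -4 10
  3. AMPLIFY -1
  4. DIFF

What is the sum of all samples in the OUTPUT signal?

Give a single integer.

Input: [3, -3, -1, 5]
Stage 1 (AMPLIFY -2): 3*-2=-6, -3*-2=6, -1*-2=2, 5*-2=-10 -> [-6, 6, 2, -10]
Stage 2 (CLIP -4 10): clip(-6,-4,10)=-4, clip(6,-4,10)=6, clip(2,-4,10)=2, clip(-10,-4,10)=-4 -> [-4, 6, 2, -4]
Stage 3 (AMPLIFY -1): -4*-1=4, 6*-1=-6, 2*-1=-2, -4*-1=4 -> [4, -6, -2, 4]
Stage 4 (DIFF): s[0]=4, -6-4=-10, -2--6=4, 4--2=6 -> [4, -10, 4, 6]
Output sum: 4

Answer: 4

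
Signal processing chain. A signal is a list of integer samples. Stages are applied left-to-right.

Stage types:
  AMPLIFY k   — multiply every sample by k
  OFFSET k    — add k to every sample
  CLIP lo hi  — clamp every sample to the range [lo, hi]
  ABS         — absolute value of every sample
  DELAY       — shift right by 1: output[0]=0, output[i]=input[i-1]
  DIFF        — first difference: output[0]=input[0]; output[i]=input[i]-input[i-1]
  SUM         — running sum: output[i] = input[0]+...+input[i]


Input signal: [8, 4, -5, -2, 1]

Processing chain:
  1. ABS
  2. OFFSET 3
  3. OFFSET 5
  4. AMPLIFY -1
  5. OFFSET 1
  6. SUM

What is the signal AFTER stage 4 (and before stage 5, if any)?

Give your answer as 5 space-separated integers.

Input: [8, 4, -5, -2, 1]
Stage 1 (ABS): |8|=8, |4|=4, |-5|=5, |-2|=2, |1|=1 -> [8, 4, 5, 2, 1]
Stage 2 (OFFSET 3): 8+3=11, 4+3=7, 5+3=8, 2+3=5, 1+3=4 -> [11, 7, 8, 5, 4]
Stage 3 (OFFSET 5): 11+5=16, 7+5=12, 8+5=13, 5+5=10, 4+5=9 -> [16, 12, 13, 10, 9]
Stage 4 (AMPLIFY -1): 16*-1=-16, 12*-1=-12, 13*-1=-13, 10*-1=-10, 9*-1=-9 -> [-16, -12, -13, -10, -9]

Answer: -16 -12 -13 -10 -9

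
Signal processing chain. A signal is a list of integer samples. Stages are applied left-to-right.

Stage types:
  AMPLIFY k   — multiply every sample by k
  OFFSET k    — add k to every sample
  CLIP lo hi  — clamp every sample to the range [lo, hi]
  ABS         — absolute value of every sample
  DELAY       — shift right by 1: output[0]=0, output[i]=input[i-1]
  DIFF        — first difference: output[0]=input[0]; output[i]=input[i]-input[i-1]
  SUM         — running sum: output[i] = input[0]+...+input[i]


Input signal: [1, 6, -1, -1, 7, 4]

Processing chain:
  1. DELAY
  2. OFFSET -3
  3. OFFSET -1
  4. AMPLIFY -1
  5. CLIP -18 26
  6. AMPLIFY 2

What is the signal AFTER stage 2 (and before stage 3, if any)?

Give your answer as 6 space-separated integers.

Input: [1, 6, -1, -1, 7, 4]
Stage 1 (DELAY): [0, 1, 6, -1, -1, 7] = [0, 1, 6, -1, -1, 7] -> [0, 1, 6, -1, -1, 7]
Stage 2 (OFFSET -3): 0+-3=-3, 1+-3=-2, 6+-3=3, -1+-3=-4, -1+-3=-4, 7+-3=4 -> [-3, -2, 3, -4, -4, 4]

Answer: -3 -2 3 -4 -4 4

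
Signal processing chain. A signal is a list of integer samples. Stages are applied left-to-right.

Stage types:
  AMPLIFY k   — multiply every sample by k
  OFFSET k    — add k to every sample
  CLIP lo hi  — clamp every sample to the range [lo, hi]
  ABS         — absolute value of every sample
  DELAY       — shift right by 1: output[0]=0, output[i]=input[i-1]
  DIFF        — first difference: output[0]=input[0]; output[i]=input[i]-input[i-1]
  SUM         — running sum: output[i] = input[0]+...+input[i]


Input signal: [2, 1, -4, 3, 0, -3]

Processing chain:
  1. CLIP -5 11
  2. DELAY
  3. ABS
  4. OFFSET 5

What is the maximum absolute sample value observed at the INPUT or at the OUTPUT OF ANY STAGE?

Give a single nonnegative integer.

Input: [2, 1, -4, 3, 0, -3] (max |s|=4)
Stage 1 (CLIP -5 11): clip(2,-5,11)=2, clip(1,-5,11)=1, clip(-4,-5,11)=-4, clip(3,-5,11)=3, clip(0,-5,11)=0, clip(-3,-5,11)=-3 -> [2, 1, -4, 3, 0, -3] (max |s|=4)
Stage 2 (DELAY): [0, 2, 1, -4, 3, 0] = [0, 2, 1, -4, 3, 0] -> [0, 2, 1, -4, 3, 0] (max |s|=4)
Stage 3 (ABS): |0|=0, |2|=2, |1|=1, |-4|=4, |3|=3, |0|=0 -> [0, 2, 1, 4, 3, 0] (max |s|=4)
Stage 4 (OFFSET 5): 0+5=5, 2+5=7, 1+5=6, 4+5=9, 3+5=8, 0+5=5 -> [5, 7, 6, 9, 8, 5] (max |s|=9)
Overall max amplitude: 9

Answer: 9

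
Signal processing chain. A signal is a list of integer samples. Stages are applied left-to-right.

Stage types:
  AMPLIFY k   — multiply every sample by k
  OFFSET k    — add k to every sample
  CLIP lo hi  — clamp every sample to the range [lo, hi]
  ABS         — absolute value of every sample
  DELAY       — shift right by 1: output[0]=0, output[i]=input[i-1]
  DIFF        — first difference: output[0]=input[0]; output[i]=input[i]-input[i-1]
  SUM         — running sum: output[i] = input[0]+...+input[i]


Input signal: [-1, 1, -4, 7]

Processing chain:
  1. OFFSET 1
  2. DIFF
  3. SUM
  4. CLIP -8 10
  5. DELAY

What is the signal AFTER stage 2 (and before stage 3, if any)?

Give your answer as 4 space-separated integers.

Answer: 0 2 -5 11

Derivation:
Input: [-1, 1, -4, 7]
Stage 1 (OFFSET 1): -1+1=0, 1+1=2, -4+1=-3, 7+1=8 -> [0, 2, -3, 8]
Stage 2 (DIFF): s[0]=0, 2-0=2, -3-2=-5, 8--3=11 -> [0, 2, -5, 11]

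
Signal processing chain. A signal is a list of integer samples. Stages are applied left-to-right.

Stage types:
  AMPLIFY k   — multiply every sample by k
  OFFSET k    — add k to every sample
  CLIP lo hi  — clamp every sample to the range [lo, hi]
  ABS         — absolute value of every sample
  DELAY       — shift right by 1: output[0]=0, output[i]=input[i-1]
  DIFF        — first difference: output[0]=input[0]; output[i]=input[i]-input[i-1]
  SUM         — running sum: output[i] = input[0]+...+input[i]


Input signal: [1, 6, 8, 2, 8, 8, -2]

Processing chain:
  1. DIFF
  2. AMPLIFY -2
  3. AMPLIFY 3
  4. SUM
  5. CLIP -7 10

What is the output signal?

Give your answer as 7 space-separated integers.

Answer: -6 -7 -7 -7 -7 -7 10

Derivation:
Input: [1, 6, 8, 2, 8, 8, -2]
Stage 1 (DIFF): s[0]=1, 6-1=5, 8-6=2, 2-8=-6, 8-2=6, 8-8=0, -2-8=-10 -> [1, 5, 2, -6, 6, 0, -10]
Stage 2 (AMPLIFY -2): 1*-2=-2, 5*-2=-10, 2*-2=-4, -6*-2=12, 6*-2=-12, 0*-2=0, -10*-2=20 -> [-2, -10, -4, 12, -12, 0, 20]
Stage 3 (AMPLIFY 3): -2*3=-6, -10*3=-30, -4*3=-12, 12*3=36, -12*3=-36, 0*3=0, 20*3=60 -> [-6, -30, -12, 36, -36, 0, 60]
Stage 4 (SUM): sum[0..0]=-6, sum[0..1]=-36, sum[0..2]=-48, sum[0..3]=-12, sum[0..4]=-48, sum[0..5]=-48, sum[0..6]=12 -> [-6, -36, -48, -12, -48, -48, 12]
Stage 5 (CLIP -7 10): clip(-6,-7,10)=-6, clip(-36,-7,10)=-7, clip(-48,-7,10)=-7, clip(-12,-7,10)=-7, clip(-48,-7,10)=-7, clip(-48,-7,10)=-7, clip(12,-7,10)=10 -> [-6, -7, -7, -7, -7, -7, 10]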